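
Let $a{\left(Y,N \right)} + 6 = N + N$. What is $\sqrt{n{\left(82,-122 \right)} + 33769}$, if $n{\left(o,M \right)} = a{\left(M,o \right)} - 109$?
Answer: $\sqrt{33818} \approx 183.9$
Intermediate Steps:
$a{\left(Y,N \right)} = -6 + 2 N$ ($a{\left(Y,N \right)} = -6 + \left(N + N\right) = -6 + 2 N$)
$n{\left(o,M \right)} = -115 + 2 o$ ($n{\left(o,M \right)} = \left(-6 + 2 o\right) - 109 = -115 + 2 o$)
$\sqrt{n{\left(82,-122 \right)} + 33769} = \sqrt{\left(-115 + 2 \cdot 82\right) + 33769} = \sqrt{\left(-115 + 164\right) + 33769} = \sqrt{49 + 33769} = \sqrt{33818}$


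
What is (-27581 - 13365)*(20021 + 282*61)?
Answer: -1524132958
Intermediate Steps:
(-27581 - 13365)*(20021 + 282*61) = -40946*(20021 + 17202) = -40946*37223 = -1524132958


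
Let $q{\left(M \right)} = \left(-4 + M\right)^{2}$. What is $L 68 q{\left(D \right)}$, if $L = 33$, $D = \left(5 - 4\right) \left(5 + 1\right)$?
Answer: $8976$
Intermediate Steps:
$D = 6$ ($D = 1 \cdot 6 = 6$)
$L 68 q{\left(D \right)} = 33 \cdot 68 \left(-4 + 6\right)^{2} = 2244 \cdot 2^{2} = 2244 \cdot 4 = 8976$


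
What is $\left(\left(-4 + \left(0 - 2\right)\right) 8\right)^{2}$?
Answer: $2304$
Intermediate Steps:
$\left(\left(-4 + \left(0 - 2\right)\right) 8\right)^{2} = \left(\left(-4 - 2\right) 8\right)^{2} = \left(\left(-6\right) 8\right)^{2} = \left(-48\right)^{2} = 2304$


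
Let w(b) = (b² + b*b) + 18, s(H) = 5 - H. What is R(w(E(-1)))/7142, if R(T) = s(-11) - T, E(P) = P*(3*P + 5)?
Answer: -5/3571 ≈ -0.0014002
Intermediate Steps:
E(P) = P*(5 + 3*P)
w(b) = 18 + 2*b² (w(b) = (b² + b²) + 18 = 2*b² + 18 = 18 + 2*b²)
R(T) = 16 - T (R(T) = (5 - 1*(-11)) - T = (5 + 11) - T = 16 - T)
R(w(E(-1)))/7142 = (16 - (18 + 2*(-(5 + 3*(-1)))²))/7142 = (16 - (18 + 2*(-(5 - 3))²))*(1/7142) = (16 - (18 + 2*(-1*2)²))*(1/7142) = (16 - (18 + 2*(-2)²))*(1/7142) = (16 - (18 + 2*4))*(1/7142) = (16 - (18 + 8))*(1/7142) = (16 - 1*26)*(1/7142) = (16 - 26)*(1/7142) = -10*1/7142 = -5/3571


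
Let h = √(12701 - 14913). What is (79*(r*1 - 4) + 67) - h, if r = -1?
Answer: -328 - 2*I*√553 ≈ -328.0 - 47.032*I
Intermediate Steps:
h = 2*I*√553 (h = √(-2212) = 2*I*√553 ≈ 47.032*I)
(79*(r*1 - 4) + 67) - h = (79*(-1*1 - 4) + 67) - 2*I*√553 = (79*(-1 - 4) + 67) - 2*I*√553 = (79*(-5) + 67) - 2*I*√553 = (-395 + 67) - 2*I*√553 = -328 - 2*I*√553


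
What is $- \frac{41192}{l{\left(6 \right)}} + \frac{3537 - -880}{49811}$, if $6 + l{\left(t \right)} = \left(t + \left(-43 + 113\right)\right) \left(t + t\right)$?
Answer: $- \frac{1023906455}{22564383} \approx -45.377$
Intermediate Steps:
$l{\left(t \right)} = -6 + 2 t \left(70 + t\right)$ ($l{\left(t \right)} = -6 + \left(t + \left(-43 + 113\right)\right) \left(t + t\right) = -6 + \left(t + 70\right) 2 t = -6 + \left(70 + t\right) 2 t = -6 + 2 t \left(70 + t\right)$)
$- \frac{41192}{l{\left(6 \right)}} + \frac{3537 - -880}{49811} = - \frac{41192}{-6 + 2 \cdot 6^{2} + 140 \cdot 6} + \frac{3537 - -880}{49811} = - \frac{41192}{-6 + 2 \cdot 36 + 840} + \left(3537 + 880\right) \frac{1}{49811} = - \frac{41192}{-6 + 72 + 840} + 4417 \cdot \frac{1}{49811} = - \frac{41192}{906} + \frac{4417}{49811} = \left(-41192\right) \frac{1}{906} + \frac{4417}{49811} = - \frac{20596}{453} + \frac{4417}{49811} = - \frac{1023906455}{22564383}$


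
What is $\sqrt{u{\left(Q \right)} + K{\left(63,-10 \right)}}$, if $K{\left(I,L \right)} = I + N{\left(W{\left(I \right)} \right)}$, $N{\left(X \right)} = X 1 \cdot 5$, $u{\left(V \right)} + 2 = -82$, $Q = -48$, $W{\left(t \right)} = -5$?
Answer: $i \sqrt{46} \approx 6.7823 i$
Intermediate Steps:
$u{\left(V \right)} = -84$ ($u{\left(V \right)} = -2 - 82 = -84$)
$N{\left(X \right)} = 5 X$ ($N{\left(X \right)} = X 5 = 5 X$)
$K{\left(I,L \right)} = -25 + I$ ($K{\left(I,L \right)} = I + 5 \left(-5\right) = I - 25 = -25 + I$)
$\sqrt{u{\left(Q \right)} + K{\left(63,-10 \right)}} = \sqrt{-84 + \left(-25 + 63\right)} = \sqrt{-84 + 38} = \sqrt{-46} = i \sqrt{46}$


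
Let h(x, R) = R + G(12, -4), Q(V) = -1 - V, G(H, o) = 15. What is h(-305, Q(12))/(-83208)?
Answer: -1/41604 ≈ -2.4036e-5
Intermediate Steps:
h(x, R) = 15 + R (h(x, R) = R + 15 = 15 + R)
h(-305, Q(12))/(-83208) = (15 + (-1 - 1*12))/(-83208) = (15 + (-1 - 12))*(-1/83208) = (15 - 13)*(-1/83208) = 2*(-1/83208) = -1/41604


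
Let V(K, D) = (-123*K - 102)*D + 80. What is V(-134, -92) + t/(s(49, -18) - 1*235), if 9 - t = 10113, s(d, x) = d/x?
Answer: -6447757648/4279 ≈ -1.5068e+6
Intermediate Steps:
t = -10104 (t = 9 - 1*10113 = 9 - 10113 = -10104)
V(K, D) = 80 + D*(-102 - 123*K) (V(K, D) = (-102 - 123*K)*D + 80 = D*(-102 - 123*K) + 80 = 80 + D*(-102 - 123*K))
V(-134, -92) + t/(s(49, -18) - 1*235) = (80 - 102*(-92) - 123*(-92)*(-134)) - 10104/(49/(-18) - 1*235) = (80 + 9384 - 1516344) - 10104/(49*(-1/18) - 235) = -1506880 - 10104/(-49/18 - 235) = -1506880 - 10104/(-4279/18) = -1506880 - 10104*(-18/4279) = -1506880 + 181872/4279 = -6447757648/4279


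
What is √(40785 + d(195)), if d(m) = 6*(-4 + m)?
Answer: 3*√4659 ≈ 204.77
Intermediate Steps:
d(m) = -24 + 6*m
√(40785 + d(195)) = √(40785 + (-24 + 6*195)) = √(40785 + (-24 + 1170)) = √(40785 + 1146) = √41931 = 3*√4659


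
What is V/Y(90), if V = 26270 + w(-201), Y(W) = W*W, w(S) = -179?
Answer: 2899/900 ≈ 3.2211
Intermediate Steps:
Y(W) = W**2
V = 26091 (V = 26270 - 179 = 26091)
V/Y(90) = 26091/(90**2) = 26091/8100 = 26091*(1/8100) = 2899/900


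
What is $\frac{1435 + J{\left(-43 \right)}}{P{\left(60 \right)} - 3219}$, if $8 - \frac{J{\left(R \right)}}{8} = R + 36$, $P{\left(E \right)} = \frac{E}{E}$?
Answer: $- \frac{1555}{3218} \approx -0.48322$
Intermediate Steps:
$P{\left(E \right)} = 1$
$J{\left(R \right)} = -224 - 8 R$ ($J{\left(R \right)} = 64 - 8 \left(R + 36\right) = 64 - 8 \left(36 + R\right) = 64 - \left(288 + 8 R\right) = -224 - 8 R$)
$\frac{1435 + J{\left(-43 \right)}}{P{\left(60 \right)} - 3219} = \frac{1435 - -120}{1 - 3219} = \frac{1435 + \left(-224 + 344\right)}{-3218} = \left(1435 + 120\right) \left(- \frac{1}{3218}\right) = 1555 \left(- \frac{1}{3218}\right) = - \frac{1555}{3218}$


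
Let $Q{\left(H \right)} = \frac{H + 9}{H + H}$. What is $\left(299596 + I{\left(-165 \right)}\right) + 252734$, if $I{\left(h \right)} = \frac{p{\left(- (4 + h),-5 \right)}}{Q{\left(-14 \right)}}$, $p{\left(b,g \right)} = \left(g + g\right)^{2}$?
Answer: $552890$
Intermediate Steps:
$Q{\left(H \right)} = \frac{9 + H}{2 H}$
$p{\left(b,g \right)} = 4 g^{2}$ ($p{\left(b,g \right)} = \left(2 g\right)^{2} = 4 g^{2}$)
$I{\left(h \right)} = 560$ ($I{\left(h \right)} = \frac{4 \left(-5\right)^{2}}{\frac{1}{2} \frac{1}{-14} \left(9 - 14\right)} = \frac{4 \cdot 25}{\frac{1}{2} \left(- \frac{1}{14}\right) \left(-5\right)} = \frac{100}{\frac{5}{28}} = 100 \cdot \frac{28}{5} = 560$)
$\left(299596 + I{\left(-165 \right)}\right) + 252734 = \left(299596 + 560\right) + 252734 = 300156 + 252734 = 552890$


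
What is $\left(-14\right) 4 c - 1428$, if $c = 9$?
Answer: $-1932$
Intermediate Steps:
$\left(-14\right) 4 c - 1428 = \left(-14\right) 4 \cdot 9 - 1428 = \left(-56\right) 9 - 1428 = -504 - 1428 = -1932$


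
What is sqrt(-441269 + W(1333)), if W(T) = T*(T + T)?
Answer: sqrt(3112509) ≈ 1764.2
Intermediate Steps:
W(T) = 2*T**2 (W(T) = T*(2*T) = 2*T**2)
sqrt(-441269 + W(1333)) = sqrt(-441269 + 2*1333**2) = sqrt(-441269 + 2*1776889) = sqrt(-441269 + 3553778) = sqrt(3112509)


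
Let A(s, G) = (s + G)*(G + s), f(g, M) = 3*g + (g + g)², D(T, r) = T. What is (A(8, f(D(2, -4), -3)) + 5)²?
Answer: 819025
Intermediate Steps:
f(g, M) = 3*g + 4*g² (f(g, M) = 3*g + (2*g)² = 3*g + 4*g²)
A(s, G) = (G + s)² (A(s, G) = (G + s)*(G + s) = (G + s)²)
(A(8, f(D(2, -4), -3)) + 5)² = ((2*(3 + 4*2) + 8)² + 5)² = ((2*(3 + 8) + 8)² + 5)² = ((2*11 + 8)² + 5)² = ((22 + 8)² + 5)² = (30² + 5)² = (900 + 5)² = 905² = 819025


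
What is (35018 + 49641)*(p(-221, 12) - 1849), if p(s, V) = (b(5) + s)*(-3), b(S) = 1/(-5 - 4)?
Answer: -301132063/3 ≈ -1.0038e+8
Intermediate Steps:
b(S) = -1/9 (b(S) = 1/(-9) = -1/9)
p(s, V) = 1/3 - 3*s (p(s, V) = (-1/9 + s)*(-3) = 1/3 - 3*s)
(35018 + 49641)*(p(-221, 12) - 1849) = (35018 + 49641)*((1/3 - 3*(-221)) - 1849) = 84659*((1/3 + 663) - 1849) = 84659*(1990/3 - 1849) = 84659*(-3557/3) = -301132063/3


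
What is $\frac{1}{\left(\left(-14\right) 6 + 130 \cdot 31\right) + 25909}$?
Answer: $\frac{1}{29855} \approx 3.3495 \cdot 10^{-5}$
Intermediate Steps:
$\frac{1}{\left(\left(-14\right) 6 + 130 \cdot 31\right) + 25909} = \frac{1}{\left(-84 + 4030\right) + 25909} = \frac{1}{3946 + 25909} = \frac{1}{29855}$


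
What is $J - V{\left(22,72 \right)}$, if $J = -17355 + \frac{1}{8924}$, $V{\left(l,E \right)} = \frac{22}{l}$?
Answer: $- \frac{154884943}{8924} \approx -17356.0$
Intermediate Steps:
$J = - \frac{154876019}{8924}$ ($J = -17355 + \frac{1}{8924} = - \frac{154876019}{8924} \approx -17355.0$)
$J - V{\left(22,72 \right)} = - \frac{154876019}{8924} - \frac{22}{22} = - \frac{154876019}{8924} - 22 \cdot \frac{1}{22} = - \frac{154876019}{8924} - 1 = - \frac{154884943}{8924}$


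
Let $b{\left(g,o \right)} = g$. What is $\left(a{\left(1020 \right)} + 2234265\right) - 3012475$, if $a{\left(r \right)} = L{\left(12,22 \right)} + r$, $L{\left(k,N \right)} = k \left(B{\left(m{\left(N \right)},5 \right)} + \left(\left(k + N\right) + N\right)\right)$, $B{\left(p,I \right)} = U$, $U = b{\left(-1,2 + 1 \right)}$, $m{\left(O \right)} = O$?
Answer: $-776530$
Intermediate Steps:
$U = -1$
$B{\left(p,I \right)} = -1$
$L{\left(k,N \right)} = k \left(-1 + k + 2 N\right)$ ($L{\left(k,N \right)} = k \left(-1 + \left(\left(k + N\right) + N\right)\right) = k \left(-1 + \left(\left(N + k\right) + N\right)\right) = k \left(-1 + \left(k + 2 N\right)\right) = k \left(-1 + k + 2 N\right)$)
$a{\left(r \right)} = 660 + r$ ($a{\left(r \right)} = 12 \left(-1 + 12 + 2 \cdot 22\right) + r = 12 \left(-1 + 12 + 44\right) + r = 12 \cdot 55 + r = 660 + r$)
$\left(a{\left(1020 \right)} + 2234265\right) - 3012475 = \left(\left(660 + 1020\right) + 2234265\right) - 3012475 = \left(1680 + 2234265\right) - 3012475 = 2235945 - 3012475 = -776530$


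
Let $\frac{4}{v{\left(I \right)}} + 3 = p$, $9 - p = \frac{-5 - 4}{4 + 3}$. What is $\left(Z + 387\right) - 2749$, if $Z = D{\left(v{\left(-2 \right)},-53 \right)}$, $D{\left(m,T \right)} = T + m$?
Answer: $- \frac{123137}{51} \approx -2414.4$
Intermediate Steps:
$p = \frac{72}{7}$ ($p = 9 - \frac{-5 - 4}{4 + 3} = 9 - - \frac{9}{7} = 9 + \frac{9}{7} = \frac{72}{7} \approx 10.286$)
$v{\left(I \right)} = \frac{28}{51}$ ($v{\left(I \right)} = \frac{4}{-3 + \frac{72}{7}} = \frac{4}{\frac{51}{7}} = 4 \cdot \frac{7}{51} = \frac{28}{51}$)
$Z = - \frac{2675}{51}$ ($Z = -53 + \frac{28}{51} = - \frac{2675}{51} \approx -52.451$)
$\left(Z + 387\right) - 2749 = \left(- \frac{2675}{51} + 387\right) - 2749 = \frac{17062}{51} - 2749 = - \frac{123137}{51}$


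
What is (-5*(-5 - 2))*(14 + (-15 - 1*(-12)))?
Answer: 385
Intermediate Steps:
(-5*(-5 - 2))*(14 + (-15 - 1*(-12))) = (-5*(-7))*(14 + (-15 + 12)) = 35*(14 - 3) = 35*11 = 385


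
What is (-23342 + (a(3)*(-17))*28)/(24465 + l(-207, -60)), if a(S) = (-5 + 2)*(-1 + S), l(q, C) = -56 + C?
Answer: -20486/24349 ≈ -0.84135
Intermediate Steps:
a(S) = 3 - 3*S (a(S) = -3*(-1 + S) = 3 - 3*S)
(-23342 + (a(3)*(-17))*28)/(24465 + l(-207, -60)) = (-23342 + ((3 - 3*3)*(-17))*28)/(24465 + (-56 - 60)) = (-23342 + ((3 - 9)*(-17))*28)/(24465 - 116) = (-23342 - 6*(-17)*28)/24349 = (-23342 + 102*28)*(1/24349) = (-23342 + 2856)*(1/24349) = -20486*1/24349 = -20486/24349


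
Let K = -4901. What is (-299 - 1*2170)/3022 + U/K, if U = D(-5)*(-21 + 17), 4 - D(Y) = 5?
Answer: -12112657/14810822 ≈ -0.81782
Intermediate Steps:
D(Y) = -1 (D(Y) = 4 - 1*5 = 4 - 5 = -1)
U = 4 (U = -(-21 + 17) = -1*(-4) = 4)
(-299 - 1*2170)/3022 + U/K = (-299 - 1*2170)/3022 + 4/(-4901) = (-299 - 2170)*(1/3022) + 4*(-1/4901) = -2469*1/3022 - 4/4901 = -2469/3022 - 4/4901 = -12112657/14810822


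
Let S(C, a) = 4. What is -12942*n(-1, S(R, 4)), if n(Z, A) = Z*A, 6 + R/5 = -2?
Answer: 51768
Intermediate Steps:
R = -40 (R = -30 + 5*(-2) = -30 - 10 = -40)
n(Z, A) = A*Z
-12942*n(-1, S(R, 4)) = -51768*(-1) = -12942*(-4) = 51768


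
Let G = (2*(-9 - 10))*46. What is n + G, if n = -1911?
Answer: -3659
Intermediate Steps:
G = -1748 (G = (2*(-19))*46 = -38*46 = -1748)
n + G = -1911 - 1748 = -3659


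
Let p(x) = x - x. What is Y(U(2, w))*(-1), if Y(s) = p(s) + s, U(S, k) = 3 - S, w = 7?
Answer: -1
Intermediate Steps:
p(x) = 0
Y(s) = s (Y(s) = 0 + s = s)
Y(U(2, w))*(-1) = (3 - 1*2)*(-1) = (3 - 2)*(-1) = 1*(-1) = -1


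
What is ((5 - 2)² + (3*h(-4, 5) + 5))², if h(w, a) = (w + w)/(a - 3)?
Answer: 4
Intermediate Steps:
h(w, a) = 2*w/(-3 + a) (h(w, a) = (2*w)/(-3 + a) = 2*w/(-3 + a))
((5 - 2)² + (3*h(-4, 5) + 5))² = ((5 - 2)² + (3*(2*(-4)/(-3 + 5)) + 5))² = (3² + (3*(2*(-4)/2) + 5))² = (9 + (3*(2*(-4)*(½)) + 5))² = (9 + (3*(-4) + 5))² = (9 + (-12 + 5))² = (9 - 7)² = 2² = 4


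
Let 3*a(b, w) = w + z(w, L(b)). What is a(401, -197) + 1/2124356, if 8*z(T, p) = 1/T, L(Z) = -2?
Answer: -54962931305/836996264 ≈ -65.667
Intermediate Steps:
z(T, p) = 1/(8*T)
a(b, w) = w/3 + 1/(24*w) (a(b, w) = (w + 1/(8*w))/3 = w/3 + 1/(24*w))
a(401, -197) + 1/2124356 = ((⅓)*(-197) + (1/24)/(-197)) + 1/2124356 = (-197/3 + (1/24)*(-1/197)) + 1/2124356 = (-197/3 - 1/4728) + 1/2124356 = -103491/1576 + 1/2124356 = -54962931305/836996264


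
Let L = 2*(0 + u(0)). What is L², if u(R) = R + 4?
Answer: 64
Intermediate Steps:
u(R) = 4 + R
L = 8 (L = 2*(0 + (4 + 0)) = 2*(0 + 4) = 2*4 = 8)
L² = 8² = 64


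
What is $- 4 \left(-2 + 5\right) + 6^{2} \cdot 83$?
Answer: $2976$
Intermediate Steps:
$- 4 \left(-2 + 5\right) + 6^{2} \cdot 83 = \left(-4\right) 3 + 36 \cdot 83 = -12 + 2988 = 2976$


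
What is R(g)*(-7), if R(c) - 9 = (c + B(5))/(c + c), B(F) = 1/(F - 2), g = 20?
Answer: -7987/120 ≈ -66.558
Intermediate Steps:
B(F) = 1/(-2 + F)
R(c) = 9 + (⅓ + c)/(2*c) (R(c) = 9 + (c + 1/(-2 + 5))/(c + c) = 9 + (c + 1/3)/((2*c)) = 9 + (c + ⅓)*(1/(2*c)) = 9 + (⅓ + c)*(1/(2*c)) = 9 + (⅓ + c)/(2*c))
R(g)*(-7) = ((⅙)*(1 + 57*20)/20)*(-7) = ((⅙)*(1/20)*(1 + 1140))*(-7) = ((⅙)*(1/20)*1141)*(-7) = (1141/120)*(-7) = -7987/120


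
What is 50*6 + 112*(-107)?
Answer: -11684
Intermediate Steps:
50*6 + 112*(-107) = 300 - 11984 = -11684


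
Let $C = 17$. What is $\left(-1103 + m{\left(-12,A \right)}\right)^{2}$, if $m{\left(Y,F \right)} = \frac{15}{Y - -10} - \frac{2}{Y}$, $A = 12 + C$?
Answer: $\frac{11095561}{9} \approx 1.2328 \cdot 10^{6}$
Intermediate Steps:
$A = 29$ ($A = 12 + 17 = 29$)
$m{\left(Y,F \right)} = - \frac{2}{Y} + \frac{15}{10 + Y}$ ($m{\left(Y,F \right)} = \frac{15}{Y + 10} - \frac{2}{Y} = \frac{15}{10 + Y} - \frac{2}{Y} = - \frac{2}{Y} + \frac{15}{10 + Y}$)
$\left(-1103 + m{\left(-12,A \right)}\right)^{2} = \left(-1103 + \frac{-20 + 13 \left(-12\right)}{\left(-12\right) \left(10 - 12\right)}\right)^{2} = \left(-1103 - \frac{-20 - 156}{12 \left(-2\right)}\right)^{2} = \left(-1103 - \left(- \frac{1}{24}\right) \left(-176\right)\right)^{2} = \left(-1103 - \frac{22}{3}\right)^{2} = \left(- \frac{3331}{3}\right)^{2} = \frac{11095561}{9}$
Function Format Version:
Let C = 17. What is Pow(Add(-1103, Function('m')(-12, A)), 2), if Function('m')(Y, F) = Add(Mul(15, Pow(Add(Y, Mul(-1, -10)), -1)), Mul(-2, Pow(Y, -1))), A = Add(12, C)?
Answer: Rational(11095561, 9) ≈ 1.2328e+6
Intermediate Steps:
A = 29 (A = Add(12, 17) = 29)
Function('m')(Y, F) = Add(Mul(-2, Pow(Y, -1)), Mul(15, Pow(Add(10, Y), -1))) (Function('m')(Y, F) = Add(Mul(15, Pow(Add(Y, 10), -1)), Mul(-2, Pow(Y, -1))) = Add(Mul(15, Pow(Add(10, Y), -1)), Mul(-2, Pow(Y, -1))) = Add(Mul(-2, Pow(Y, -1)), Mul(15, Pow(Add(10, Y), -1))))
Pow(Add(-1103, Function('m')(-12, A)), 2) = Pow(Add(-1103, Mul(Pow(-12, -1), Pow(Add(10, -12), -1), Add(-20, Mul(13, -12)))), 2) = Pow(Add(-1103, Mul(Rational(-1, 12), Pow(-2, -1), Add(-20, -156))), 2) = Pow(Add(-1103, Mul(Rational(-1, 12), Rational(-1, 2), -176)), 2) = Pow(Add(-1103, Rational(-22, 3)), 2) = Pow(Rational(-3331, 3), 2) = Rational(11095561, 9)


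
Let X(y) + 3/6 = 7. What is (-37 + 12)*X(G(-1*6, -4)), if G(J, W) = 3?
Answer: -325/2 ≈ -162.50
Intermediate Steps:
X(y) = 13/2 (X(y) = -1/2 + 7 = 13/2)
(-37 + 12)*X(G(-1*6, -4)) = (-37 + 12)*(13/2) = -25*13/2 = -325/2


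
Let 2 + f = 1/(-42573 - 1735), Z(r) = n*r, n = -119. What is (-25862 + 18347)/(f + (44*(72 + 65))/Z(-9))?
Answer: -356615818020/172179817 ≈ -2071.2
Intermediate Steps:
Z(r) = -119*r
f = -88617/44308 (f = -2 + 1/(-42573 - 1735) = -2 + 1/(-44308) = -2 - 1/44308 = -88617/44308 ≈ -2.0000)
(-25862 + 18347)/(f + (44*(72 + 65))/Z(-9)) = (-25862 + 18347)/(-88617/44308 + (44*(72 + 65))/((-119*(-9)))) = -7515/(-88617/44308 + (44*137)/1071) = -7515/(-88617/44308 + 6028*(1/1071)) = -7515/(-88617/44308 + 6028/1071) = -7515/172179817/47453868 = -7515*47453868/172179817 = -356615818020/172179817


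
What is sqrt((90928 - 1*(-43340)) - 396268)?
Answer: 20*I*sqrt(655) ≈ 511.86*I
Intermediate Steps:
sqrt((90928 - 1*(-43340)) - 396268) = sqrt((90928 + 43340) - 396268) = sqrt(134268 - 396268) = sqrt(-262000) = 20*I*sqrt(655)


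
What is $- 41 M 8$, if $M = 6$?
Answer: $-1968$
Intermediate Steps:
$- 41 M 8 = \left(-41\right) 6 \cdot 8 = \left(-246\right) 8 = -1968$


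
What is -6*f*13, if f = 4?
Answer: -312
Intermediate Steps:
-6*f*13 = -6*4*13 = -24*13 = -312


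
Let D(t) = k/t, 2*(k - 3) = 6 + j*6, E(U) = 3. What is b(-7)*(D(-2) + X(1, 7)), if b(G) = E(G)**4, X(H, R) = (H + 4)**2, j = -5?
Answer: 4779/2 ≈ 2389.5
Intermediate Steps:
X(H, R) = (4 + H)**2
k = -9 (k = 3 + (6 - 5*6)/2 = 3 + (6 - 30)/2 = 3 + (1/2)*(-24) = 3 - 12 = -9)
b(G) = 81 (b(G) = 3**4 = 81)
D(t) = -9/t
b(-7)*(D(-2) + X(1, 7)) = 81*(-9/(-2) + (4 + 1)**2) = 81*(-9*(-1/2) + 5**2) = 81*(9/2 + 25) = 81*(59/2) = 4779/2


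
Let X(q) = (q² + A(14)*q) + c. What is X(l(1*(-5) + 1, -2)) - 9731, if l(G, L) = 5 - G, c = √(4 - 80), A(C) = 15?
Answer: -9515 + 2*I*√19 ≈ -9515.0 + 8.7178*I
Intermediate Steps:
c = 2*I*√19 (c = √(-76) = 2*I*√19 ≈ 8.7178*I)
X(q) = q² + 15*q + 2*I*√19 (X(q) = (q² + 15*q) + 2*I*√19 = q² + 15*q + 2*I*√19)
X(l(1*(-5) + 1, -2)) - 9731 = ((5 - (1*(-5) + 1))² + 15*(5 - (1*(-5) + 1)) + 2*I*√19) - 9731 = ((5 - (-5 + 1))² + 15*(5 - (-5 + 1)) + 2*I*√19) - 9731 = ((5 - 1*(-4))² + 15*(5 - 1*(-4)) + 2*I*√19) - 9731 = ((5 + 4)² + 15*(5 + 4) + 2*I*√19) - 9731 = (9² + 15*9 + 2*I*√19) - 9731 = (81 + 135 + 2*I*√19) - 9731 = (216 + 2*I*√19) - 9731 = -9515 + 2*I*√19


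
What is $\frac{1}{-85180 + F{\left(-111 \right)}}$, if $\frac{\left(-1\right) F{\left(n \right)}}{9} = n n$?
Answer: $- \frac{1}{196069} \approx -5.1002 \cdot 10^{-6}$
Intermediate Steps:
$F{\left(n \right)} = - 9 n^{2}$ ($F{\left(n \right)} = - 9 n n = - 9 n^{2}$)
$\frac{1}{-85180 + F{\left(-111 \right)}} = \frac{1}{-85180 - 9 \left(-111\right)^{2}} = \frac{1}{-85180 - 110889} = \frac{1}{-196069} = - \frac{1}{196069}$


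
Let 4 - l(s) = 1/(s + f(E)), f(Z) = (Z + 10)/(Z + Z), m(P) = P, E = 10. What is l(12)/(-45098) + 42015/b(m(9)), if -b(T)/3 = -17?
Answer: 8210766503/9966658 ≈ 823.82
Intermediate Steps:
b(T) = 51 (b(T) = -3*(-17) = 51)
f(Z) = (10 + Z)/(2*Z) (f(Z) = (10 + Z)/((2*Z)) = (10 + Z)*(1/(2*Z)) = (10 + Z)/(2*Z))
l(s) = 4 - 1/(1 + s) (l(s) = 4 - 1/(s + (½)*(10 + 10)/10) = 4 - 1/(s + (½)*(⅒)*20) = 4 - 1/(s + 1) = 4 - 1/(1 + s))
l(12)/(-45098) + 42015/b(m(9)) = ((3 + 4*12)/(1 + 12))/(-45098) + 42015/51 = ((3 + 48)/13)*(-1/45098) + 42015*(1/51) = ((1/13)*51)*(-1/45098) + 14005/17 = (51/13)*(-1/45098) + 14005/17 = -51/586274 + 14005/17 = 8210766503/9966658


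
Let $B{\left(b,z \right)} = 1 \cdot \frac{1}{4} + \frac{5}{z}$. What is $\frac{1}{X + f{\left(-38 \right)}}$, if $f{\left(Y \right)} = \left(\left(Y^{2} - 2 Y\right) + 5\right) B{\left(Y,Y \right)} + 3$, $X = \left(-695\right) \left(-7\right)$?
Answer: $\frac{76}{383693} \approx 0.00019808$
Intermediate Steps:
$X = 4865$
$B{\left(b,z \right)} = \frac{1}{4} + \frac{5}{z}$ ($B{\left(b,z \right)} = 1 \cdot \frac{1}{4} + \frac{5}{z} = \frac{1}{4} + \frac{5}{z}$)
$f{\left(Y \right)} = 3 + \frac{\left(20 + Y\right) \left(5 + Y^{2} - 2 Y\right)}{4 Y}$ ($f{\left(Y \right)} = \left(\left(Y^{2} - 2 Y\right) + 5\right) \frac{20 + Y}{4 Y} + 3 = \left(5 + Y^{2} - 2 Y\right) \frac{20 + Y}{4 Y} + 3 = \frac{\left(20 + Y\right) \left(5 + Y^{2} - 2 Y\right)}{4 Y} + 3 = 3 + \frac{\left(20 + Y\right) \left(5 + Y^{2} - 2 Y\right)}{4 Y}$)
$\frac{1}{X + f{\left(-38 \right)}} = \frac{1}{4865 + \frac{100 + \left(-38\right)^{3} - -874 + 18 \left(-38\right)^{2}}{4 \left(-38\right)}} = \frac{1}{4865 + \frac{1}{4} \left(- \frac{1}{38}\right) \left(100 - 54872 + 874 + 18 \cdot 1444\right)} = \frac{1}{4865 + \frac{1}{4} \left(- \frac{1}{38}\right) \left(100 - 54872 + 874 + 25992\right)} = \frac{1}{4865 + \frac{1}{4} \left(- \frac{1}{38}\right) \left(-27906\right)} = \frac{1}{4865 + \frac{13953}{76}} = \frac{1}{\frac{383693}{76}} = \frac{76}{383693}$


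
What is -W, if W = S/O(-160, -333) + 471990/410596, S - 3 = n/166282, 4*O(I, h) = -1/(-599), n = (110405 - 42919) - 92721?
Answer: -116502827371739/17068681018 ≈ -6825.5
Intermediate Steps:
n = -25235 (n = 67486 - 92721 = -25235)
O(I, h) = 1/2396 (O(I, h) = (-1/(-599))/4 = (-1*(-1/599))/4 = (¼)*(1/599) = 1/2396)
S = 473611/166282 (S = 3 - 25235/166282 = 473611/166282 ≈ 2.8482)
W = 116502827371739/17068681018 (W = 473611/(166282*(1/2396)) + 471990/410596 = (473611/166282)*2396 + 471990*(1/410596) = 567385978/83141 + 235995/205298 = 116502827371739/17068681018 ≈ 6825.5)
-W = -1*116502827371739/17068681018 = -116502827371739/17068681018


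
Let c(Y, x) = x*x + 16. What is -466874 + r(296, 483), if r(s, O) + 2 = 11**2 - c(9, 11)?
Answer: -466892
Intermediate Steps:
c(Y, x) = 16 + x**2 (c(Y, x) = x**2 + 16 = 16 + x**2)
r(s, O) = -18 (r(s, O) = -2 + (11**2 - (16 + 11**2)) = -2 + (121 - (16 + 121)) = -2 + (121 - 1*137) = -2 + (121 - 137) = -2 - 16 = -18)
-466874 + r(296, 483) = -466874 - 18 = -466892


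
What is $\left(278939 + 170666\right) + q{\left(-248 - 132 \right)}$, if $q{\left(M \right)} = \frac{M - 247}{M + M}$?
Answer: $\frac{17984233}{40} \approx 4.4961 \cdot 10^{5}$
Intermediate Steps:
$q{\left(M \right)} = \frac{-247 + M}{2 M}$
$\left(278939 + 170666\right) + q{\left(-248 - 132 \right)} = \left(278939 + 170666\right) + \frac{-247 - 380}{2 \left(-248 - 132\right)} = 449605 + \frac{-247 - 380}{2 \left(-380\right)} = 449605 + \frac{1}{2} \left(- \frac{1}{380}\right) \left(-627\right) = 449605 + \frac{33}{40} = \frac{17984233}{40}$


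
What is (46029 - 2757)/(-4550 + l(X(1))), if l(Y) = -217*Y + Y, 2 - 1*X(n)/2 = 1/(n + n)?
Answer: -21636/2599 ≈ -8.3247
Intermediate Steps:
X(n) = 4 - 1/n (X(n) = 4 - 2/(n + n) = 4 - 2*1/(2*n) = 4 - 1/n)
l(Y) = -216*Y
(46029 - 2757)/(-4550 + l(X(1))) = (46029 - 2757)/(-4550 - 216*(4 - 1/1)) = 43272/(-4550 - 216*(4 - 1*1)) = 43272/(-4550 - 216*(4 - 1)) = 43272/(-4550 - 216*3) = 43272/(-4550 - 648) = 43272/(-5198) = 43272*(-1/5198) = -21636/2599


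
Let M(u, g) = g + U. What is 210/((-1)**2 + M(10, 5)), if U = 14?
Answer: 21/2 ≈ 10.500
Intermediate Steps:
M(u, g) = 14 + g (M(u, g) = g + 14 = 14 + g)
210/((-1)**2 + M(10, 5)) = 210/((-1)**2 + (14 + 5)) = 210/(1 + 19) = 210/20 = (1/20)*210 = 21/2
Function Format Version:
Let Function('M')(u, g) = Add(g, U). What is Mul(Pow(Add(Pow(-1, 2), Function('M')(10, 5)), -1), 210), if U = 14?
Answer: Rational(21, 2) ≈ 10.500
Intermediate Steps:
Function('M')(u, g) = Add(14, g) (Function('M')(u, g) = Add(g, 14) = Add(14, g))
Mul(Pow(Add(Pow(-1, 2), Function('M')(10, 5)), -1), 210) = Mul(Pow(Add(Pow(-1, 2), Add(14, 5)), -1), 210) = Mul(Pow(Add(1, 19), -1), 210) = Mul(Pow(20, -1), 210) = Mul(Rational(1, 20), 210) = Rational(21, 2)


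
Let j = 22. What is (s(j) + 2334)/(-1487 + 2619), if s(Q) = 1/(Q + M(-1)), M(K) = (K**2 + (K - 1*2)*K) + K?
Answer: 58351/28300 ≈ 2.0619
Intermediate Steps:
M(K) = K + K**2 + K*(-2 + K) (M(K) = (K**2 + (K - 2)*K) + K = (K**2 + (-2 + K)*K) + K = (K**2 + K*(-2 + K)) + K = K + K**2 + K*(-2 + K))
s(Q) = 1/(3 + Q) (s(Q) = 1/(Q - (-1 + 2*(-1))) = 1/(Q - (-1 - 2)) = 1/(Q - 1*(-3)) = 1/(Q + 3) = 1/(3 + Q))
(s(j) + 2334)/(-1487 + 2619) = (1/(3 + 22) + 2334)/(-1487 + 2619) = (1/25 + 2334)/1132 = (1/25 + 2334)*(1/1132) = (58351/25)*(1/1132) = 58351/28300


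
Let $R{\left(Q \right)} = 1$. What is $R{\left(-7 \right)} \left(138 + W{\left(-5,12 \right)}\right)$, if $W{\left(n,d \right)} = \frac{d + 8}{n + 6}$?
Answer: $158$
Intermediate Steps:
$W{\left(n,d \right)} = \frac{8 + d}{6 + n}$
$R{\left(-7 \right)} \left(138 + W{\left(-5,12 \right)}\right) = 1 \left(138 + \frac{8 + 12}{6 - 5}\right) = 1 \left(138 + 1^{-1} \cdot 20\right) = 1 \left(138 + 1 \cdot 20\right) = 1 \left(138 + 20\right) = 1 \cdot 158 = 158$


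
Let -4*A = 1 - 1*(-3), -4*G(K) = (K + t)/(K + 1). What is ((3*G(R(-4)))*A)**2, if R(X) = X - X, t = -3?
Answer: 81/16 ≈ 5.0625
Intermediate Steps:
R(X) = 0
G(K) = -(-3 + K)/(4*(1 + K)) (G(K) = -(K - 3)/(4*(K + 1)) = -(-3 + K)/(4*(1 + K)))
A = -1 (A = -(1 - 1*(-3))/4 = -(1 + 3)/4 = -1/4*4 = -1)
((3*G(R(-4)))*A)**2 = ((3*((3 - 1*0)/(4*(1 + 0))))*(-1))**2 = ((3*((1/4)*(3 + 0)/1))*(-1))**2 = ((3*((1/4)*1*3))*(-1))**2 = ((3*(3/4))*(-1))**2 = ((9/4)*(-1))**2 = (-9/4)**2 = 81/16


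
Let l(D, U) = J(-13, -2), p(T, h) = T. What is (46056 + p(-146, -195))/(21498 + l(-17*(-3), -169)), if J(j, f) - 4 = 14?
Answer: 22955/10758 ≈ 2.1338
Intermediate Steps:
J(j, f) = 18 (J(j, f) = 4 + 14 = 18)
l(D, U) = 18
(46056 + p(-146, -195))/(21498 + l(-17*(-3), -169)) = (46056 - 146)/(21498 + 18) = 45910/21516 = 45910*(1/21516) = 22955/10758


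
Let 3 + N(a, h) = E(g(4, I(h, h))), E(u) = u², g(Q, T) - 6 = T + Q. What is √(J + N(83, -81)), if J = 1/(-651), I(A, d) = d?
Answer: √2135108787/651 ≈ 70.979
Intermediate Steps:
g(Q, T) = 6 + Q + T (g(Q, T) = 6 + (T + Q) = 6 + (Q + T) = 6 + Q + T)
N(a, h) = -3 + (10 + h)² (N(a, h) = -3 + (6 + 4 + h)² = -3 + (10 + h)²)
J = -1/651 ≈ -0.0015361
√(J + N(83, -81)) = √(-1/651 + (-3 + (10 - 81)²)) = √(-1/651 + (-3 + (-71)²)) = √(-1/651 + (-3 + 5041)) = √(-1/651 + 5038) = √(3279737/651) = √2135108787/651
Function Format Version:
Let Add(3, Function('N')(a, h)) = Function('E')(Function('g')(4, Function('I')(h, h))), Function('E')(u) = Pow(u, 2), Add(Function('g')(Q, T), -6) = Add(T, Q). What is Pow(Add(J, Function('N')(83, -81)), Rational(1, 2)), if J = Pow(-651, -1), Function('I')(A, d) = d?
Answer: Mul(Rational(1, 651), Pow(2135108787, Rational(1, 2))) ≈ 70.979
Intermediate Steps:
Function('g')(Q, T) = Add(6, Q, T) (Function('g')(Q, T) = Add(6, Add(T, Q)) = Add(6, Add(Q, T)) = Add(6, Q, T))
Function('N')(a, h) = Add(-3, Pow(Add(10, h), 2)) (Function('N')(a, h) = Add(-3, Pow(Add(6, 4, h), 2)) = Add(-3, Pow(Add(10, h), 2)))
J = Rational(-1, 651) ≈ -0.0015361
Pow(Add(J, Function('N')(83, -81)), Rational(1, 2)) = Pow(Add(Rational(-1, 651), Add(-3, Pow(Add(10, -81), 2))), Rational(1, 2)) = Pow(Add(Rational(-1, 651), Add(-3, Pow(-71, 2))), Rational(1, 2)) = Pow(Add(Rational(-1, 651), Add(-3, 5041)), Rational(1, 2)) = Pow(Add(Rational(-1, 651), 5038), Rational(1, 2)) = Pow(Rational(3279737, 651), Rational(1, 2)) = Mul(Rational(1, 651), Pow(2135108787, Rational(1, 2)))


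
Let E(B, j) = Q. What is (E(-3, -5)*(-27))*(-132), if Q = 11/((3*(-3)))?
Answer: -4356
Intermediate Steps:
Q = -11/9 (Q = 11/(-9) = 11*(-1/9) = -11/9 ≈ -1.2222)
E(B, j) = -11/9
(E(-3, -5)*(-27))*(-132) = -11/9*(-27)*(-132) = 33*(-132) = -4356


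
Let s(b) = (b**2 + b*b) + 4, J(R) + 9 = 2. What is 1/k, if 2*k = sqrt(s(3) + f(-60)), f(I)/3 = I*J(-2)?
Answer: sqrt(1282)/641 ≈ 0.055858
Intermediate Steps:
J(R) = -7 (J(R) = -9 + 2 = -7)
s(b) = 4 + 2*b**2 (s(b) = (b**2 + b**2) + 4 = 2*b**2 + 4 = 4 + 2*b**2)
f(I) = -21*I (f(I) = 3*(I*(-7)) = 3*(-7*I) = -21*I)
k = sqrt(1282)/2 (k = sqrt((4 + 2*3**2) - 21*(-60))/2 = sqrt((4 + 2*9) + 1260)/2 = sqrt((4 + 18) + 1260)/2 = sqrt(22 + 1260)/2 = sqrt(1282)/2 ≈ 17.903)
1/k = 1/(sqrt(1282)/2) = sqrt(1282)/641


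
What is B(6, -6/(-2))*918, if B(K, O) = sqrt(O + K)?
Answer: 2754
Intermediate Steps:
B(K, O) = sqrt(K + O)
B(6, -6/(-2))*918 = sqrt(6 - 6/(-2))*918 = sqrt(6 - 6*(-1/2))*918 = sqrt(6 + 3)*918 = sqrt(9)*918 = 3*918 = 2754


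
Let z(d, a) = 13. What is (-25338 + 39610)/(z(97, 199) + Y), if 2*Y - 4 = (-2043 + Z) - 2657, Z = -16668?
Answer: -14272/10669 ≈ -1.3377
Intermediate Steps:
Y = -10682 (Y = 2 + ((-2043 - 16668) - 2657)/2 = 2 + (-18711 - 2657)/2 = 2 + (1/2)*(-21368) = 2 - 10684 = -10682)
(-25338 + 39610)/(z(97, 199) + Y) = (-25338 + 39610)/(13 - 10682) = 14272/(-10669) = 14272*(-1/10669) = -14272/10669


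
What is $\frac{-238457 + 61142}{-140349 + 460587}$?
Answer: $- \frac{59105}{106746} \approx -0.5537$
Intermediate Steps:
$\frac{-238457 + 61142}{-140349 + 460587} = - \frac{177315}{320238} = \left(-177315\right) \frac{1}{320238} = - \frac{59105}{106746}$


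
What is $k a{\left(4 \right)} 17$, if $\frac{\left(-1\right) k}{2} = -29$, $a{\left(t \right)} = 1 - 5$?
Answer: $-3944$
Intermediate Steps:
$a{\left(t \right)} = -4$ ($a{\left(t \right)} = 1 - 5 = -4$)
$k = 58$ ($k = \left(-2\right) \left(-29\right) = 58$)
$k a{\left(4 \right)} 17 = 58 \left(-4\right) 17 = \left(-232\right) 17 = -3944$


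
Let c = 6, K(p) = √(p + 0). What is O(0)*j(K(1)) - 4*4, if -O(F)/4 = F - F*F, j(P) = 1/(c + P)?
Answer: -16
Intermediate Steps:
K(p) = √p
j(P) = 1/(6 + P)
O(F) = -4*F + 4*F² (O(F) = -4*(F - F*F) = -4*(F - F²) = -4*F + 4*F²)
O(0)*j(K(1)) - 4*4 = (4*0*(-1 + 0))/(6 + √1) - 4*4 = (4*0*(-1))/(6 + 1) - 16 = 0/7 - 16 = 0*(⅐) - 16 = 0 - 16 = -16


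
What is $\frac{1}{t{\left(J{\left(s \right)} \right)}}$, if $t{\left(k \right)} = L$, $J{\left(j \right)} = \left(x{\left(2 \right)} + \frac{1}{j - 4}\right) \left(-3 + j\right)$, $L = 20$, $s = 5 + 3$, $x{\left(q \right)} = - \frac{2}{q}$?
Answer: $\frac{1}{20} \approx 0.05$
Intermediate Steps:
$s = 8$
$J{\left(j \right)} = \left(-1 + \frac{1}{-4 + j}\right) \left(-3 + j\right)$ ($J{\left(j \right)} = \left(- \frac{2}{2} + \frac{1}{j - 4}\right) \left(-3 + j\right) = \left(\left(-2\right) \frac{1}{2} + \frac{1}{-4 + j}\right) \left(-3 + j\right) = \left(-1 + \frac{1}{-4 + j}\right) \left(-3 + j\right)$)
$t{\left(k \right)} = 20$
$\frac{1}{t{\left(J{\left(s \right)} \right)}} = \frac{1}{20}$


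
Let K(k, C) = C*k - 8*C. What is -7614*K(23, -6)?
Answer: 685260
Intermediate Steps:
K(k, C) = -8*C + C*k
-7614*K(23, -6) = -(-45684)*(-8 + 23) = -(-45684)*15 = -7614*(-90) = 685260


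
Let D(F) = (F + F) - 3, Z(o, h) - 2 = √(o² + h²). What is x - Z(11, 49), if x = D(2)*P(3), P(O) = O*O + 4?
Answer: 11 - √2522 ≈ -39.220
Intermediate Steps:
Z(o, h) = 2 + √(h² + o²) (Z(o, h) = 2 + √(o² + h²) = 2 + √(h² + o²))
P(O) = 4 + O² (P(O) = O² + 4 = 4 + O²)
D(F) = -3 + 2*F (D(F) = 2*F - 3 = -3 + 2*F)
x = 13 (x = (-3 + 2*2)*(4 + 3²) = (-3 + 4)*(4 + 9) = 1*13 = 13)
x - Z(11, 49) = 13 - (2 + √(49² + 11²)) = 13 - (2 + √(2401 + 121)) = 13 - (2 + √2522) = 13 + (-2 - √2522) = 11 - √2522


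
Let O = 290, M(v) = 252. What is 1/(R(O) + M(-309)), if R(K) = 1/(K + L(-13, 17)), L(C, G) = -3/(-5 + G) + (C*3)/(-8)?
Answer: 2357/593972 ≈ 0.0039682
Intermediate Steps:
L(C, G) = -3/(-5 + G) - 3*C/8 (L(C, G) = -3/(-5 + G) + (3*C)*(-⅛) = -3/(-5 + G) - 3*C/8)
R(K) = 1/(37/8 + K) (R(K) = 1/(K + 3*(-8 + 5*(-13) - 1*(-13)*17)/(8*(-5 + 17))) = 1/(K + (3/8)*(-8 - 65 + 221)/12) = 1/(K + (3/8)*(1/12)*148) = 1/(K + 37/8) = 1/(37/8 + K))
1/(R(O) + M(-309)) = 1/(8/(37 + 8*290) + 252) = 1/(8/(37 + 2320) + 252) = 1/(8/2357 + 252) = 1/(593972/2357) = 2357/593972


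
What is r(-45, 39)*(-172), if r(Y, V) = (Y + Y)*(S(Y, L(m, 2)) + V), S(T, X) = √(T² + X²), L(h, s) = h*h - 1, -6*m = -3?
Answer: 603720 + 11610*√3601 ≈ 1.3004e+6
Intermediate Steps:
m = ½ (m = -⅙*(-3) = ½ ≈ 0.50000)
L(h, s) = -1 + h² (L(h, s) = h² - 1 = -1 + h²)
r(Y, V) = 2*Y*(V + √(9/16 + Y²)) (r(Y, V) = (Y + Y)*(√(Y² + (-1 + (½)²)²) + V) = (2*Y)*(√(Y² + (-1 + ¼)²) + V) = (2*Y)*(√(Y² + (-¾)²) + V) = (2*Y)*(√(Y² + 9/16) + V) = (2*Y)*(√(9/16 + Y²) + V) = (2*Y)*(V + √(9/16 + Y²)) = 2*Y*(V + √(9/16 + Y²)))
r(-45, 39)*(-172) = ((½)*(-45)*(√(9 + 16*(-45)²) + 4*39))*(-172) = ((½)*(-45)*(√(9 + 16*2025) + 156))*(-172) = ((½)*(-45)*(√(9 + 32400) + 156))*(-172) = ((½)*(-45)*(√32409 + 156))*(-172) = ((½)*(-45)*(3*√3601 + 156))*(-172) = ((½)*(-45)*(156 + 3*√3601))*(-172) = (-3510 - 135*√3601/2)*(-172) = 603720 + 11610*√3601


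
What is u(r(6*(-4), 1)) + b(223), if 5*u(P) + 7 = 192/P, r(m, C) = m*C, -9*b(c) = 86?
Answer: -113/9 ≈ -12.556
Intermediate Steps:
b(c) = -86/9 (b(c) = -⅑*86 = -86/9)
r(m, C) = C*m
u(P) = -7/5 + 192/(5*P) (u(P) = -7/5 + (192/P)/5 = -7/5 + 192/(5*P))
u(r(6*(-4), 1)) + b(223) = (192 - 7*6*(-4))/(5*((1*(6*(-4))))) - 86/9 = (192 - 7*(-24))/(5*((1*(-24)))) - 86/9 = (⅕)*(192 - 7*(-24))/(-24) - 86/9 = (⅕)*(-1/24)*(192 + 168) - 86/9 = (⅕)*(-1/24)*360 - 86/9 = -3 - 86/9 = -113/9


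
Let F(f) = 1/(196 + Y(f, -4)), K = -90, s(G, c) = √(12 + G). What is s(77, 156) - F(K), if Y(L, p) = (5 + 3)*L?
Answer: 1/524 + √89 ≈ 9.4359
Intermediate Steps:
Y(L, p) = 8*L
F(f) = 1/(196 + 8*f)
s(77, 156) - F(K) = √(12 + 77) - 1/(4*(49 + 2*(-90))) = √89 - 1/(4*(49 - 180)) = √89 - 1/(4*(-131)) = √89 - (-1)/(4*131) = √89 - 1*(-1/524) = √89 + 1/524 = 1/524 + √89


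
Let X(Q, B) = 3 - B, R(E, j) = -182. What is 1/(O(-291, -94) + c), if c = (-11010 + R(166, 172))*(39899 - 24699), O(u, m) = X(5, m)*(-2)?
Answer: -1/170118594 ≈ -5.8782e-9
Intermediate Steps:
O(u, m) = -6 + 2*m (O(u, m) = (3 - m)*(-2) = -6 + 2*m)
c = -170118400 (c = (-11010 - 182)*(39899 - 24699) = -11192*15200 = -170118400)
1/(O(-291, -94) + c) = 1/((-6 + 2*(-94)) - 170118400) = 1/((-6 - 188) - 170118400) = 1/(-194 - 170118400) = 1/(-170118594) = -1/170118594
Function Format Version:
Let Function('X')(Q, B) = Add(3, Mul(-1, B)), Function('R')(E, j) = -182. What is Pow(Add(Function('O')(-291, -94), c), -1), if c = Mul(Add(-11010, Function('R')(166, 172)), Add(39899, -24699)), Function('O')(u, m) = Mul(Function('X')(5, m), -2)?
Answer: Rational(-1, 170118594) ≈ -5.8782e-9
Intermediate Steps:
Function('O')(u, m) = Add(-6, Mul(2, m)) (Function('O')(u, m) = Mul(Add(3, Mul(-1, m)), -2) = Add(-6, Mul(2, m)))
c = -170118400 (c = Mul(Add(-11010, -182), Add(39899, -24699)) = Mul(-11192, 15200) = -170118400)
Pow(Add(Function('O')(-291, -94), c), -1) = Pow(Add(Add(-6, Mul(2, -94)), -170118400), -1) = Pow(Add(Add(-6, -188), -170118400), -1) = Pow(Add(-194, -170118400), -1) = Pow(-170118594, -1) = Rational(-1, 170118594)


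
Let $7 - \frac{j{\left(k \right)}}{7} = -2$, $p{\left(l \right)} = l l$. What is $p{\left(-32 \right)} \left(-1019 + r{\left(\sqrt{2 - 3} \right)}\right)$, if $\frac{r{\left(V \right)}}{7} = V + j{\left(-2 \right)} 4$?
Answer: $762880 + 7168 i \approx 7.6288 \cdot 10^{5} + 7168.0 i$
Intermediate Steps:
$p{\left(l \right)} = l^{2}$
$j{\left(k \right)} = 63$ ($j{\left(k \right)} = 49 - -14 = 49 + 14 = 63$)
$r{\left(V \right)} = 1764 + 7 V$ ($r{\left(V \right)} = 7 \left(V + 63 \cdot 4\right) = 7 \left(V + 252\right) = 7 \left(252 + V\right) = 1764 + 7 V$)
$p{\left(-32 \right)} \left(-1019 + r{\left(\sqrt{2 - 3} \right)}\right) = \left(-32\right)^{2} \left(-1019 + \left(1764 + 7 \sqrt{2 - 3}\right)\right) = 1024 \left(-1019 + \left(1764 + 7 \sqrt{-1}\right)\right) = 1024 \left(-1019 + \left(1764 + 7 i\right)\right) = 1024 \left(745 + 7 i\right) = 762880 + 7168 i$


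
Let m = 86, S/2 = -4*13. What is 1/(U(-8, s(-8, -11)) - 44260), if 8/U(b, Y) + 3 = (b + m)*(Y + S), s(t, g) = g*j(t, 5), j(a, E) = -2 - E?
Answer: -2109/93344348 ≈ -2.2594e-5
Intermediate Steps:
S = -104 (S = 2*(-4*13) = 2*(-52) = -104)
s(t, g) = -7*g (s(t, g) = g*(-2 - 1*5) = g*(-2 - 5) = g*(-7) = -7*g)
U(b, Y) = 8/(-3 + (-104 + Y)*(86 + b)) (U(b, Y) = 8/(-3 + (b + 86)*(Y - 104)) = 8/(-3 + (86 + b)*(-104 + Y)) = 8/(-3 + (-104 + Y)*(86 + b)))
1/(U(-8, s(-8, -11)) - 44260) = 1/(8/(-8947 - 104*(-8) + 86*(-7*(-11)) - 7*(-11)*(-8)) - 44260) = 1/(8/(-8947 + 832 + 86*77 + 77*(-8)) - 44260) = 1/(8/(-8947 + 832 + 6622 - 616) - 44260) = 1/(8/(-2109) - 44260) = 1/(8*(-1/2109) - 44260) = 1/(-8/2109 - 44260) = 1/(-93344348/2109) = -2109/93344348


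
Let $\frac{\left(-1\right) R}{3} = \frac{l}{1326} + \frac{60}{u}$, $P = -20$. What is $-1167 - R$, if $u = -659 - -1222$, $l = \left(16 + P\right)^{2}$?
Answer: $- \frac{145157357}{124423} \approx -1166.6$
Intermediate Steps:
$l = 16$ ($l = \left(16 - 20\right)^{2} = \left(-4\right)^{2} = 16$)
$u = 563$ ($u = -659 + 1222 = 563$)
$R = - \frac{44284}{124423}$ ($R = - 3 \left(\frac{16}{1326} + \frac{60}{563}\right) = - 3 \left(16 \cdot \frac{1}{1326} + 60 \cdot \frac{1}{563}\right) = - 3 \left(\frac{8}{663} + \frac{60}{563}\right) = \left(-3\right) \frac{44284}{373269} = - \frac{44284}{124423} \approx -0.35592$)
$-1167 - R = -1167 - - \frac{44284}{124423} = -1167 + \frac{44284}{124423} = - \frac{145157357}{124423}$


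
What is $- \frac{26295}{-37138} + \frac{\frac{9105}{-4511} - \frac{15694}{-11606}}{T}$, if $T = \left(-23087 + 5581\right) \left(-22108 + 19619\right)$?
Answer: $\frac{2142310165109285519}{3025712745001273574} \approx 0.70803$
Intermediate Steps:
$T = 43572434$ ($T = \left(-17506\right) \left(-2489\right) = 43572434$)
$- \frac{26295}{-37138} + \frac{\frac{9105}{-4511} - \frac{15694}{-11606}}{T} = - \frac{26295}{-37138} + \frac{\frac{9105}{-4511} - \frac{15694}{-11606}}{43572434} = \left(-26295\right) \left(- \frac{1}{37138}\right) + \left(9105 \left(- \frac{1}{4511}\right) - - \frac{1121}{829}\right) \frac{1}{43572434} = \frac{26295}{37138} + \left(- \frac{9105}{4511} + \frac{1121}{829}\right) \frac{1}{43572434} = \frac{26295}{37138} - \frac{1245607}{81472151031323} = \frac{2142310165109285519}{3025712745001273574}$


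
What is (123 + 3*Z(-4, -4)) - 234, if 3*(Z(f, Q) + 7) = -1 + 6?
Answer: -127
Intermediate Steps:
Z(f, Q) = -16/3 (Z(f, Q) = -7 + (-1 + 6)/3 = -7 + (⅓)*5 = -7 + 5/3 = -16/3)
(123 + 3*Z(-4, -4)) - 234 = (123 + 3*(-16/3)) - 234 = (123 - 16) - 234 = 107 - 234 = -127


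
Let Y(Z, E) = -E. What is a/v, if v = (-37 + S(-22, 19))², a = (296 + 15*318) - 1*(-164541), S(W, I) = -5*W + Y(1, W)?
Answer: 169607/9025 ≈ 18.793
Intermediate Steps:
S(W, I) = -6*W (S(W, I) = -5*W - W = -6*W)
a = 169607 (a = (296 + 4770) + 164541 = 5066 + 164541 = 169607)
v = 9025 (v = (-37 - 6*(-22))² = (-37 + 132)² = 95² = 9025)
a/v = 169607/9025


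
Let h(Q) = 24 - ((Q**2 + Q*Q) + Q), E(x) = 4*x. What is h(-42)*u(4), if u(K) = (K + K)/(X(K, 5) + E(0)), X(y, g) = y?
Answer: -6924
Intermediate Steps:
u(K) = 2 (u(K) = (K + K)/(K + 4*0) = (2*K)/(K + 0) = (2*K)/K = 2)
h(Q) = 24 - Q - 2*Q**2 (h(Q) = 24 - ((Q**2 + Q**2) + Q) = 24 - (2*Q**2 + Q) = 24 - (Q + 2*Q**2) = 24 + (-Q - 2*Q**2) = 24 - Q - 2*Q**2)
h(-42)*u(4) = (24 - 1*(-42) - 2*(-42)**2)*2 = (24 + 42 - 2*1764)*2 = (24 + 42 - 3528)*2 = -3462*2 = -6924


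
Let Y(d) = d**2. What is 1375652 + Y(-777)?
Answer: 1979381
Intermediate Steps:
1375652 + Y(-777) = 1375652 + (-777)**2 = 1375652 + 603729 = 1979381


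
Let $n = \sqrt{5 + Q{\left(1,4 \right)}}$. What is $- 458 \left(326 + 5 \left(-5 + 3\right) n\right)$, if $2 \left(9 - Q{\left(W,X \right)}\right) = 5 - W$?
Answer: $-149308 + 9160 \sqrt{3} \approx -1.3344 \cdot 10^{5}$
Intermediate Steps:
$Q{\left(W,X \right)} = \frac{13}{2} + \frac{W}{2}$ ($Q{\left(W,X \right)} = 9 - \frac{5 - W}{2} = 9 + \left(- \frac{5}{2} + \frac{W}{2}\right) = \frac{13}{2} + \frac{W}{2}$)
$n = 2 \sqrt{3}$ ($n = \sqrt{5 + \left(\frac{13}{2} + \frac{1}{2} \cdot 1\right)} = \sqrt{5 + \left(\frac{13}{2} + \frac{1}{2}\right)} = \sqrt{5 + 7} = \sqrt{12} = 2 \sqrt{3} \approx 3.4641$)
$- 458 \left(326 + 5 \left(-5 + 3\right) n\right) = - 458 \left(326 + 5 \left(-5 + 3\right) 2 \sqrt{3}\right) = - 458 \left(326 + 5 \left(-2\right) 2 \sqrt{3}\right) = - 458 \left(326 - 10 \cdot 2 \sqrt{3}\right) = - 458 \left(326 - 20 \sqrt{3}\right) = -149308 + 9160 \sqrt{3}$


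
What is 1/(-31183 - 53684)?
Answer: -1/84867 ≈ -1.1783e-5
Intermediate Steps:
1/(-31183 - 53684) = 1/(-84867) = -1/84867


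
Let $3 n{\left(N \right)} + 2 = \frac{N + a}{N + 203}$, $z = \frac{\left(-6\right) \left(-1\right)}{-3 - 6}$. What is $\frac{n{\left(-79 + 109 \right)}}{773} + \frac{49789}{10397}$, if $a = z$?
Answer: $\frac{80693402939}{16853339457} \approx 4.788$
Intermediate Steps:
$z = - \frac{2}{3}$ ($z = \frac{6}{-9} = 6 \left(- \frac{1}{9}\right) = - \frac{2}{3} \approx -0.66667$)
$a = - \frac{2}{3} \approx -0.66667$
$n{\left(N \right)} = - \frac{2}{3} + \frac{- \frac{2}{3} + N}{3 \left(203 + N\right)}$ ($n{\left(N \right)} = - \frac{2}{3} + \frac{\left(N - \frac{2}{3}\right) \frac{1}{N + 203}}{3} = - \frac{2}{3} + \frac{\left(- \frac{2}{3} + N\right) \frac{1}{203 + N}}{3} = - \frac{2}{3} + \frac{\frac{1}{203 + N} \left(- \frac{2}{3} + N\right)}{3} = - \frac{2}{3} + \frac{- \frac{2}{3} + N}{3 \left(203 + N\right)}$)
$\frac{n{\left(-79 + 109 \right)}}{773} + \frac{49789}{10397} = \frac{\frac{1}{9} \frac{1}{203 + \left(-79 + 109\right)} \left(-1220 - 3 \left(-79 + 109\right)\right)}{773} + \frac{49789}{10397} = \frac{-1220 - 90}{9 \left(203 + 30\right)} \frac{1}{773} + 49789 \cdot \frac{1}{10397} = \frac{-1220 - 90}{9 \cdot 233} \cdot \frac{1}{773} + \frac{49789}{10397} = \frac{1}{9} \cdot \frac{1}{233} \left(-1310\right) \frac{1}{773} + \frac{49789}{10397} = \left(- \frac{1310}{2097}\right) \frac{1}{773} + \frac{49789}{10397} = - \frac{1310}{1620981} + \frac{49789}{10397} = \frac{80693402939}{16853339457}$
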